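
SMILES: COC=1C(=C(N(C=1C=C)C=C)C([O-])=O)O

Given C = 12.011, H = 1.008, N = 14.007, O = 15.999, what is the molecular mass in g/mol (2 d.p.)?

Molecular formula: C10H10NO4-.
M = 10×12.011 + 10×1.008 + 1×14.007 + 4×15.999 = 208.19 g/mol.

208.19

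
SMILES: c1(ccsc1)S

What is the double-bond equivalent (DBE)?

Molecular formula from the SMILES: C4H4S2.
DoU = (2C + 2 + N − H − X)/2 = (2·4 + 2 + 0 − 4 − 0)/2 = 6/2 = 3.
(Structurally: 1 ring(s) + 2 π bond(s) = 3.)

3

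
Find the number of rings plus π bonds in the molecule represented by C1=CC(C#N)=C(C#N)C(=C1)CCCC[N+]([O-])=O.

Molecular formula from the SMILES: C12H11N3O2.
DoU = (2C + 2 + N − H − X)/2 = (2·12 + 2 + 3 − 11 − 0)/2 = 18/2 = 9.
(Structurally: 1 ring(s) + 8 π bond(s) = 9.)

9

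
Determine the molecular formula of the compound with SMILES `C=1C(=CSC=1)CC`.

Heavy atoms from the SMILES: 6 C, 1 S.
Implicit hydrogens by atom environment:
  3 × C (aromatic): 1 H each → 3
  1 × C: 3 H
  1 × C: 2 H
  1 × C (aromatic): no H
  1 × S (aromatic): no H
  Total hydrogens = 8.
Molecular formula: C6H8S

C6H8S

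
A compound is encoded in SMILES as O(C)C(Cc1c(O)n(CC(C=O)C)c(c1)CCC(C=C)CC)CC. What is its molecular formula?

Heavy atoms from the SMILES: 20 C, 1 N, 3 O.
Implicit hydrogens by atom environment:
  7 × C: 2 H each → 14
  5 × C: 1 H each → 5
  4 × C: 3 H each → 12
  3 × C (aromatic): no H
  2 × O: no H
  1 × C (aromatic): 1 H
  1 × N (aromatic): no H
  1 × O: 1 H
  Total hydrogens = 33.
Molecular formula: C20H33NO3

C20H33NO3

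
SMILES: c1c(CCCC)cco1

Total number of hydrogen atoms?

Hydrogens are implicit in SMILES; fill each atom to its normal valence:
  3 × C: 2 H each → 6
  3 × C (aromatic): 1 H each → 3
  1 × C: 3 H
  1 × C (aromatic): no H
  1 × O (aromatic): no H
  Total hydrogens = 12.

12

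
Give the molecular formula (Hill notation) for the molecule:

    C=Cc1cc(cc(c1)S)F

Heavy atoms from the SMILES: 8 C, 1 F, 1 S.
Implicit hydrogens by atom environment:
  3 × C (aromatic): 1 H each → 3
  3 × C (aromatic): no H
  1 × C: 2 H
  1 × C: 1 H
  1 × F: no H
  1 × S: 1 H
  Total hydrogens = 7.
Molecular formula: C8H7FS

C8H7FS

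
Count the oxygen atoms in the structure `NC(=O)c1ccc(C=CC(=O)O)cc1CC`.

3

The symbol for oxygen appears 3 times in the SMILES.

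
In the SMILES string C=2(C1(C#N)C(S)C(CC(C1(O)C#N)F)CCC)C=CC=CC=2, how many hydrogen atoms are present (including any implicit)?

Hydrogens are implicit in SMILES; fill each atom to its normal valence:
  5 × C (aromatic): 1 H each → 5
  4 × C: no H
  3 × C: 2 H each → 6
  3 × C: 1 H each → 3
  2 × N: no H
  1 × C: 3 H
  1 × C (aromatic): no H
  1 × F: no H
  1 × O: 1 H
  1 × S: 1 H
  Total hydrogens = 19.

19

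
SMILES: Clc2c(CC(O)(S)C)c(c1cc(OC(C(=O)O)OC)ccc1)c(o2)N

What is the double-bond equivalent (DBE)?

Molecular formula from the SMILES: C16H18ClNO6S.
DoU = (2C + 2 + N − H − X)/2 = (2·16 + 2 + 1 − 18 − 1)/2 = 16/2 = 8.
(Structurally: 2 ring(s) + 6 π bond(s) = 8.)

8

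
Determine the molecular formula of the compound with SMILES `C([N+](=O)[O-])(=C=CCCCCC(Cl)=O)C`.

Heavy atoms from the SMILES: 9 C, 1 Cl, 1 N, 3 O.
Implicit hydrogens by atom environment:
  4 × C: 2 H each → 8
  3 × C: no H
  2 × O: no H
  1 × C: 3 H
  1 × C: 1 H
  1 × Cl: no H
  1 × N (charge +1): no H
  1 × O (charge -1): no H
  Total hydrogens = 12.
Molecular formula: C9H12ClNO3

C9H12ClNO3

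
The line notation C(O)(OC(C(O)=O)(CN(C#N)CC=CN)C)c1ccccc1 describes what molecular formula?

C15H19N3O4

Heavy atoms from the SMILES: 15 C, 3 N, 4 O.
Implicit hydrogens by atom environment:
  5 × C (aromatic): 1 H each → 5
  3 × C: 1 H each → 3
  3 × C: no H
  2 × C: 2 H each → 4
  2 × N: no H
  2 × O: 1 H each → 2
  2 × O: no H
  1 × C: 3 H
  1 × C (aromatic): no H
  1 × N: 2 H
  Total hydrogens = 19.
Molecular formula: C15H19N3O4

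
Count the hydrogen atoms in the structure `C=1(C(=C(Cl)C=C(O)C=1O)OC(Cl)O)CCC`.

12

Hydrogens are implicit in SMILES; fill each atom to its normal valence:
  5 × C (aromatic): no H
  3 × O: 1 H each → 3
  2 × C: 2 H each → 4
  2 × Cl: no H
  1 × C: 3 H
  1 × C (aromatic): 1 H
  1 × C: 1 H
  1 × O: no H
  Total hydrogens = 12.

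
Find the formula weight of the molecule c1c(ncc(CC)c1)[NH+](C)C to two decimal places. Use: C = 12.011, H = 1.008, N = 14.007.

Molecular formula: C9H15N2+.
M = 9×12.011 + 15×1.008 + 2×14.007 = 151.23 g/mol.

151.23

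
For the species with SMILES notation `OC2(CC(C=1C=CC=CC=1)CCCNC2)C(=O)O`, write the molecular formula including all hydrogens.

Heavy atoms from the SMILES: 14 C, 1 N, 3 O.
Implicit hydrogens by atom environment:
  5 × C: 2 H each → 10
  5 × C (aromatic): 1 H each → 5
  2 × C: no H
  2 × O: 1 H each → 2
  1 × C: 1 H
  1 × C (aromatic): no H
  1 × N: 1 H
  1 × O: no H
  Total hydrogens = 19.
Molecular formula: C14H19NO3

C14H19NO3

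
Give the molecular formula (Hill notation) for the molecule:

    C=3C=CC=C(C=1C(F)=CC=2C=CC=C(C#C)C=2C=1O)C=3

Heavy atoms from the SMILES: 18 C, 1 F, 1 O.
Implicit hydrogens by atom environment:
  9 × C (aromatic): 1 H each → 9
  7 × C (aromatic): no H
  1 × C: 1 H
  1 × C: no H
  1 × F: no H
  1 × O: 1 H
  Total hydrogens = 11.
Molecular formula: C18H11FO

C18H11FO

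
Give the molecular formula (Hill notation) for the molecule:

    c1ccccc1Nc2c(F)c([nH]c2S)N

Heavy atoms from the SMILES: 10 C, 1 F, 3 N, 1 S.
Implicit hydrogens by atom environment:
  5 × C (aromatic): 1 H each → 5
  5 × C (aromatic): no H
  1 × F: no H
  1 × N: 2 H
  1 × N (aromatic): 1 H
  1 × N: 1 H
  1 × S: 1 H
  Total hydrogens = 10.
Molecular formula: C10H10FN3S

C10H10FN3S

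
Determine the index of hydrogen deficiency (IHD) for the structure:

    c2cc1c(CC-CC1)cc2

5

Molecular formula from the SMILES: C10H12.
DoU = (2C + 2 + N − H − X)/2 = (2·10 + 2 + 0 − 12 − 0)/2 = 10/2 = 5.
(Structurally: 2 ring(s) + 3 π bond(s) = 5.)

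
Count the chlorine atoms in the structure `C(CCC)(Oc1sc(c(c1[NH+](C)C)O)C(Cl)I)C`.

The symbol for chlorine appears 1 time in the SMILES.

1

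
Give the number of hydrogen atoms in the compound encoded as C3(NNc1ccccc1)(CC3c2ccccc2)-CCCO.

22

Hydrogens are implicit in SMILES; fill each atom to its normal valence:
  10 × C (aromatic): 1 H each → 10
  4 × C: 2 H each → 8
  2 × C (aromatic): no H
  2 × N: 1 H each → 2
  1 × C: 1 H
  1 × C: no H
  1 × O: 1 H
  Total hydrogens = 22.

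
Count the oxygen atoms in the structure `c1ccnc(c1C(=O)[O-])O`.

3

The symbol for oxygen appears 3 times in the SMILES.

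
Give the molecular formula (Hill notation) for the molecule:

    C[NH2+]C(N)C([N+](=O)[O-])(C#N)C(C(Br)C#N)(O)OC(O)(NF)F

C8H12BrF2N6O5+

Heavy atoms from the SMILES: 1 Br, 8 C, 2 F, 6 N, 5 O.
Implicit hydrogens by atom environment:
  5 × C: no H
  2 × C: 1 H each → 2
  2 × F: no H
  2 × N: no H
  2 × O: 1 H each → 2
  2 × O: no H
  1 × Br: no H
  1 × C: 3 H
  1 × N: 2 H
  1 × N (charge +1): 2 H
  1 × N: 1 H
  1 × N (charge +1): no H
  1 × O (charge -1): no H
  Total hydrogens = 12.
Net charge +1.
Molecular formula: C8H12BrF2N6O5+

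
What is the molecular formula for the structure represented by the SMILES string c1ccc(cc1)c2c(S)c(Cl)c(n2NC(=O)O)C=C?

Heavy atoms from the SMILES: 13 C, 1 Cl, 2 N, 2 O, 1 S.
Implicit hydrogens by atom environment:
  5 × C (aromatic): 1 H each → 5
  5 × C (aromatic): no H
  1 × C: 2 H
  1 × C: 1 H
  1 × C: no H
  1 × Cl: no H
  1 × N: 1 H
  1 × N (aromatic): no H
  1 × O: 1 H
  1 × O: no H
  1 × S: 1 H
  Total hydrogens = 11.
Molecular formula: C13H11ClN2O2S

C13H11ClN2O2S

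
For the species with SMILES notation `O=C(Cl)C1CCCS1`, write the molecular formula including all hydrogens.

Heavy atoms from the SMILES: 5 C, 1 Cl, 1 O, 1 S.
Implicit hydrogens by atom environment:
  3 × C: 2 H each → 6
  1 × C: 1 H
  1 × C: no H
  1 × Cl: no H
  1 × O: no H
  1 × S: no H
  Total hydrogens = 7.
Molecular formula: C5H7ClOS

C5H7ClOS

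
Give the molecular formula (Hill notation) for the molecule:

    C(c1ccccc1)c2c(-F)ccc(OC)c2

C14H13FO

Heavy atoms from the SMILES: 14 C, 1 F, 1 O.
Implicit hydrogens by atom environment:
  8 × C (aromatic): 1 H each → 8
  4 × C (aromatic): no H
  1 × C: 3 H
  1 × C: 2 H
  1 × F: no H
  1 × O: no H
  Total hydrogens = 13.
Molecular formula: C14H13FO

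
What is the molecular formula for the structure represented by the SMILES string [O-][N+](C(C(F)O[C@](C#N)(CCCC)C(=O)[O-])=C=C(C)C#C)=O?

Heavy atoms from the SMILES: 14 C, 1 F, 2 N, 5 O.
Implicit hydrogens by atom environment:
  7 × C: no H
  3 × C: 2 H each → 6
  3 × O: no H
  2 × C: 3 H each → 6
  2 × C: 1 H each → 2
  2 × O (charge -1): no H
  1 × F: no H
  1 × N (charge +1): no H
  1 × N: no H
  Total hydrogens = 14.
Net charge -1.
Molecular formula: C14H14FN2O5-

C14H14FN2O5-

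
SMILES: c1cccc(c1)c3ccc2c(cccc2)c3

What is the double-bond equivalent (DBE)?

Molecular formula from the SMILES: C16H12.
DoU = (2C + 2 + N − H − X)/2 = (2·16 + 2 + 0 − 12 − 0)/2 = 22/2 = 11.
(Structurally: 3 ring(s) + 8 π bond(s) = 11.)

11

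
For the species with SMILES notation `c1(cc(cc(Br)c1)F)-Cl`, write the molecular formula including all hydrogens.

Heavy atoms from the SMILES: 1 Br, 6 C, 1 Cl, 1 F.
Implicit hydrogens by atom environment:
  3 × C (aromatic): 1 H each → 3
  3 × C (aromatic): no H
  1 × Br: no H
  1 × Cl: no H
  1 × F: no H
  Total hydrogens = 3.
Molecular formula: C6H3BrClF

C6H3BrClF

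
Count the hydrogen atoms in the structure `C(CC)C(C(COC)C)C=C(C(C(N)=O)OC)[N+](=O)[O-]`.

Hydrogens are implicit in SMILES; fill each atom to its normal valence:
  4 × C: 3 H each → 12
  4 × C: 1 H each → 4
  4 × O: no H
  3 × C: 2 H each → 6
  2 × C: no H
  1 × N: 2 H
  1 × N (charge +1): no H
  1 × O (charge -1): no H
  Total hydrogens = 24.

24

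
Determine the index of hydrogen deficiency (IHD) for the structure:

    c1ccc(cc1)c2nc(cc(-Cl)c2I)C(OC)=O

9

Molecular formula from the SMILES: C13H9ClINO2.
DoU = (2C + 2 + N − H − X)/2 = (2·13 + 2 + 1 − 9 − 2)/2 = 18/2 = 9.
(Structurally: 2 ring(s) + 7 π bond(s) = 9.)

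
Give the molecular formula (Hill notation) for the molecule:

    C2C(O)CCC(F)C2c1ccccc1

C12H15FO

Heavy atoms from the SMILES: 12 C, 1 F, 1 O.
Implicit hydrogens by atom environment:
  5 × C (aromatic): 1 H each → 5
  3 × C: 2 H each → 6
  3 × C: 1 H each → 3
  1 × C (aromatic): no H
  1 × F: no H
  1 × O: 1 H
  Total hydrogens = 15.
Molecular formula: C12H15FO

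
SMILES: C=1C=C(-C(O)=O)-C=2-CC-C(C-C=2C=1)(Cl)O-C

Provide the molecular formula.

Heavy atoms from the SMILES: 12 C, 1 Cl, 3 O.
Implicit hydrogens by atom environment:
  3 × C: 2 H each → 6
  3 × C (aromatic): 1 H each → 3
  3 × C (aromatic): no H
  2 × C: no H
  2 × O: no H
  1 × C: 3 H
  1 × Cl: no H
  1 × O: 1 H
  Total hydrogens = 13.
Molecular formula: C12H13ClO3

C12H13ClO3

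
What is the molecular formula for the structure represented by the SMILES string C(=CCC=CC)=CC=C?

Heavy atoms from the SMILES: 9 C.
Implicit hydrogens by atom environment:
  5 × C: 1 H each → 5
  2 × C: 2 H each → 4
  1 × C: 3 H
  1 × C: no H
  Total hydrogens = 12.
Molecular formula: C9H12

C9H12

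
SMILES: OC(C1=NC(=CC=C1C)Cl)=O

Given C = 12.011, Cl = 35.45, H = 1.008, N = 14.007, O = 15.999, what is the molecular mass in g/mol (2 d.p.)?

171.58

Molecular formula: C7H6ClNO2.
M = 7×12.011 + 1×35.45 + 6×1.008 + 1×14.007 + 2×15.999 = 171.58 g/mol.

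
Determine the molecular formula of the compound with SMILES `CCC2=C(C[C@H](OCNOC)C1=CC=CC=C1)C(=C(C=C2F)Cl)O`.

C18H21ClFNO3

Heavy atoms from the SMILES: 18 C, 1 Cl, 1 F, 1 N, 3 O.
Implicit hydrogens by atom environment:
  6 × C (aromatic): 1 H each → 6
  6 × C (aromatic): no H
  3 × C: 2 H each → 6
  2 × C: 3 H each → 6
  2 × O: no H
  1 × C: 1 H
  1 × Cl: no H
  1 × F: no H
  1 × N: 1 H
  1 × O: 1 H
  Total hydrogens = 21.
Molecular formula: C18H21ClFNO3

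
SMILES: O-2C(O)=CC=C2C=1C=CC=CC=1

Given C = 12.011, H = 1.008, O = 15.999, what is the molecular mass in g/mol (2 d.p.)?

160.17

Molecular formula: C10H8O2.
M = 10×12.011 + 8×1.008 + 2×15.999 = 160.17 g/mol.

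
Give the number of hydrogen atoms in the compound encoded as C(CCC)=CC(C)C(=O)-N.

Hydrogens are implicit in SMILES; fill each atom to its normal valence:
  3 × C: 1 H each → 3
  2 × C: 3 H each → 6
  2 × C: 2 H each → 4
  1 × C: no H
  1 × N: 2 H
  1 × O: no H
  Total hydrogens = 15.

15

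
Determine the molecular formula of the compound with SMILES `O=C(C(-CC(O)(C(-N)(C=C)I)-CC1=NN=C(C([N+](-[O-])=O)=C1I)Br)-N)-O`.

C12H14BrI2N5O5

Heavy atoms from the SMILES: 1 Br, 12 C, 2 I, 5 N, 5 O.
Implicit hydrogens by atom environment:
  4 × C (aromatic): no H
  3 × C: 2 H each → 6
  3 × C: no H
  2 × C: 1 H each → 2
  2 × I: no H
  2 × N: 2 H each → 4
  2 × N (aromatic): no H
  2 × O: 1 H each → 2
  2 × O: no H
  1 × Br: no H
  1 × N (charge +1): no H
  1 × O (charge -1): no H
  Total hydrogens = 14.
Molecular formula: C12H14BrI2N5O5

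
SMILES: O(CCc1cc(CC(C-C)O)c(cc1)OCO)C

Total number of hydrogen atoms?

22

Hydrogens are implicit in SMILES; fill each atom to its normal valence:
  5 × C: 2 H each → 10
  3 × C (aromatic): 1 H each → 3
  3 × C (aromatic): no H
  2 × C: 3 H each → 6
  2 × O: 1 H each → 2
  2 × O: no H
  1 × C: 1 H
  Total hydrogens = 22.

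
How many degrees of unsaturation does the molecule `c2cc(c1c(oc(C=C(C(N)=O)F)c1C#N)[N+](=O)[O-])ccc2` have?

12

Molecular formula from the SMILES: C14H8FN3O4.
DoU = (2C + 2 + N − H − X)/2 = (2·14 + 2 + 3 − 8 − 1)/2 = 24/2 = 12.
(Structurally: 2 ring(s) + 10 π bond(s) = 12.)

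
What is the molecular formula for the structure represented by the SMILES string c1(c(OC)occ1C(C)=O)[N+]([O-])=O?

Heavy atoms from the SMILES: 7 C, 1 N, 5 O.
Implicit hydrogens by atom environment:
  3 × C (aromatic): no H
  3 × O: no H
  2 × C: 3 H each → 6
  1 × C (aromatic): 1 H
  1 × C: no H
  1 × N (charge +1): no H
  1 × O (aromatic): no H
  1 × O (charge -1): no H
  Total hydrogens = 7.
Molecular formula: C7H7NO5

C7H7NO5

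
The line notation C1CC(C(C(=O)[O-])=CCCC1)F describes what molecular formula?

Heavy atoms from the SMILES: 9 C, 1 F, 2 O.
Implicit hydrogens by atom environment:
  5 × C: 2 H each → 10
  2 × C: 1 H each → 2
  2 × C: no H
  1 × F: no H
  1 × O: no H
  1 × O (charge -1): no H
  Total hydrogens = 12.
Net charge -1.
Molecular formula: C9H12FO2-

C9H12FO2-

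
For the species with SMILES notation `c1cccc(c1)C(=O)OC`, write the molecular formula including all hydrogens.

Heavy atoms from the SMILES: 8 C, 2 O.
Implicit hydrogens by atom environment:
  5 × C (aromatic): 1 H each → 5
  2 × O: no H
  1 × C: 3 H
  1 × C (aromatic): no H
  1 × C: no H
  Total hydrogens = 8.
Molecular formula: C8H8O2

C8H8O2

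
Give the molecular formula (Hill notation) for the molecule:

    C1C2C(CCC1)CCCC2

Heavy atoms from the SMILES: 10 C.
Implicit hydrogens by atom environment:
  8 × C: 2 H each → 16
  2 × C: 1 H each → 2
  Total hydrogens = 18.
Molecular formula: C10H18

C10H18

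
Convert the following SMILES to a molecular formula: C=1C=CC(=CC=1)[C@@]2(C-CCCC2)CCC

Heavy atoms from the SMILES: 15 C.
Implicit hydrogens by atom environment:
  7 × C: 2 H each → 14
  5 × C (aromatic): 1 H each → 5
  1 × C: 3 H
  1 × C: no H
  1 × C (aromatic): no H
  Total hydrogens = 22.
Molecular formula: C15H22

C15H22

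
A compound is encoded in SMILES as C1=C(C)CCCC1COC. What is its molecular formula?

C9H16O

Heavy atoms from the SMILES: 9 C, 1 O.
Implicit hydrogens by atom environment:
  4 × C: 2 H each → 8
  2 × C: 3 H each → 6
  2 × C: 1 H each → 2
  1 × C: no H
  1 × O: no H
  Total hydrogens = 16.
Molecular formula: C9H16O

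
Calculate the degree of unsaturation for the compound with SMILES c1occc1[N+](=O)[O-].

Molecular formula from the SMILES: C4H3NO3.
DoU = (2C + 2 + N − H − X)/2 = (2·4 + 2 + 1 − 3 − 0)/2 = 8/2 = 4.
(Structurally: 1 ring(s) + 3 π bond(s) = 4.)

4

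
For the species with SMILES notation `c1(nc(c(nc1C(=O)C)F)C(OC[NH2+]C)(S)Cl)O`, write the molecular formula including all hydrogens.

C9H12ClFN3O3S+

Heavy atoms from the SMILES: 9 C, 1 Cl, 1 F, 3 N, 3 O, 1 S.
Implicit hydrogens by atom environment:
  4 × C (aromatic): no H
  2 × C: 3 H each → 6
  2 × C: no H
  2 × N (aromatic): no H
  2 × O: no H
  1 × C: 2 H
  1 × Cl: no H
  1 × F: no H
  1 × N (charge +1): 2 H
  1 × O: 1 H
  1 × S: 1 H
  Total hydrogens = 12.
Net charge +1.
Molecular formula: C9H12ClFN3O3S+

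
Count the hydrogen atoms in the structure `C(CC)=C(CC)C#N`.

Hydrogens are implicit in SMILES; fill each atom to its normal valence:
  2 × C: 3 H each → 6
  2 × C: 2 H each → 4
  2 × C: no H
  1 × C: 1 H
  1 × N: no H
  Total hydrogens = 11.

11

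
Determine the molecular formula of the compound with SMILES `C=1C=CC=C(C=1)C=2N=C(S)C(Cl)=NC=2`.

C10H7ClN2S

Heavy atoms from the SMILES: 10 C, 1 Cl, 2 N, 1 S.
Implicit hydrogens by atom environment:
  6 × C (aromatic): 1 H each → 6
  4 × C (aromatic): no H
  2 × N (aromatic): no H
  1 × Cl: no H
  1 × S: 1 H
  Total hydrogens = 7.
Molecular formula: C10H7ClN2S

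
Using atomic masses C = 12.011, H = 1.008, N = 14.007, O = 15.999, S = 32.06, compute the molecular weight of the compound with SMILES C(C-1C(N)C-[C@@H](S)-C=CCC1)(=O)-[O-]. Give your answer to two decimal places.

Molecular formula: C9H14NO2S-.
M = 9×12.011 + 14×1.008 + 1×14.007 + 2×15.999 + 1×32.06 = 200.28 g/mol.

200.28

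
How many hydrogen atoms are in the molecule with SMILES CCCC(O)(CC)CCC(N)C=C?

23

Hydrogens are implicit in SMILES; fill each atom to its normal valence:
  6 × C: 2 H each → 12
  2 × C: 3 H each → 6
  2 × C: 1 H each → 2
  1 × C: no H
  1 × N: 2 H
  1 × O: 1 H
  Total hydrogens = 23.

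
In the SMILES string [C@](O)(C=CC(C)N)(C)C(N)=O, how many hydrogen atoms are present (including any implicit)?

14

Hydrogens are implicit in SMILES; fill each atom to its normal valence:
  3 × C: 1 H each → 3
  2 × C: 3 H each → 6
  2 × C: no H
  2 × N: 2 H each → 4
  1 × O: 1 H
  1 × O: no H
  Total hydrogens = 14.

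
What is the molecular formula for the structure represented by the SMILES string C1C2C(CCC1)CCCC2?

C10H18

Heavy atoms from the SMILES: 10 C.
Implicit hydrogens by atom environment:
  8 × C: 2 H each → 16
  2 × C: 1 H each → 2
  Total hydrogens = 18.
Molecular formula: C10H18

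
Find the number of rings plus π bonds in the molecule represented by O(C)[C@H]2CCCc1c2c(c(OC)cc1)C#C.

Molecular formula from the SMILES: C14H16O2.
DoU = (2C + 2 + N − H − X)/2 = (2·14 + 2 + 0 − 16 − 0)/2 = 14/2 = 7.
(Structurally: 2 ring(s) + 5 π bond(s) = 7.)

7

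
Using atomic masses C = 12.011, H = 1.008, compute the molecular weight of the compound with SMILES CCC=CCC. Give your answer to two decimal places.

Molecular formula: C6H12.
M = 6×12.011 + 12×1.008 = 84.16 g/mol.

84.16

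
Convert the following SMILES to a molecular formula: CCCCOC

Heavy atoms from the SMILES: 5 C, 1 O.
Implicit hydrogens by atom environment:
  3 × C: 2 H each → 6
  2 × C: 3 H each → 6
  1 × O: no H
  Total hydrogens = 12.
Molecular formula: C5H12O

C5H12O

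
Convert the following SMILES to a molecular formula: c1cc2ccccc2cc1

Heavy atoms from the SMILES: 10 C.
Implicit hydrogens by atom environment:
  8 × C (aromatic): 1 H each → 8
  2 × C (aromatic): no H
  Total hydrogens = 8.
Molecular formula: C10H8

C10H8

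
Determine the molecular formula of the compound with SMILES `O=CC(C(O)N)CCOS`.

Heavy atoms from the SMILES: 5 C, 1 N, 3 O, 1 S.
Implicit hydrogens by atom environment:
  3 × C: 1 H each → 3
  2 × C: 2 H each → 4
  2 × O: no H
  1 × N: 2 H
  1 × O: 1 H
  1 × S: 1 H
  Total hydrogens = 11.
Molecular formula: C5H11NO3S

C5H11NO3S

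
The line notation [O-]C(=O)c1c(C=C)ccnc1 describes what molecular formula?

Heavy atoms from the SMILES: 8 C, 1 N, 2 O.
Implicit hydrogens by atom environment:
  3 × C (aromatic): 1 H each → 3
  2 × C (aromatic): no H
  1 × C: 2 H
  1 × C: 1 H
  1 × C: no H
  1 × N (aromatic): no H
  1 × O: no H
  1 × O (charge -1): no H
  Total hydrogens = 6.
Net charge -1.
Molecular formula: C8H6NO2-

C8H6NO2-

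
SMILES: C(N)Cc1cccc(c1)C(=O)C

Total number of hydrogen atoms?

13

Hydrogens are implicit in SMILES; fill each atom to its normal valence:
  4 × C (aromatic): 1 H each → 4
  2 × C: 2 H each → 4
  2 × C (aromatic): no H
  1 × C: 3 H
  1 × C: no H
  1 × N: 2 H
  1 × O: no H
  Total hydrogens = 13.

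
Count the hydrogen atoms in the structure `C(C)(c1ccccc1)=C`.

10

Hydrogens are implicit in SMILES; fill each atom to its normal valence:
  5 × C (aromatic): 1 H each → 5
  1 × C: 3 H
  1 × C: 2 H
  1 × C: no H
  1 × C (aromatic): no H
  Total hydrogens = 10.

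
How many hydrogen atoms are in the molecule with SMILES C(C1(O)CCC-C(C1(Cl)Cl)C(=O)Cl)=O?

9

Hydrogens are implicit in SMILES; fill each atom to its normal valence:
  3 × C: 2 H each → 6
  3 × C: no H
  3 × Cl: no H
  2 × C: 1 H each → 2
  2 × O: no H
  1 × O: 1 H
  Total hydrogens = 9.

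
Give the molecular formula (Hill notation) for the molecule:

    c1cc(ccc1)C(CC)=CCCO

C12H16O

Heavy atoms from the SMILES: 12 C, 1 O.
Implicit hydrogens by atom environment:
  5 × C (aromatic): 1 H each → 5
  3 × C: 2 H each → 6
  1 × C: 3 H
  1 × C: 1 H
  1 × C: no H
  1 × C (aromatic): no H
  1 × O: 1 H
  Total hydrogens = 16.
Molecular formula: C12H16O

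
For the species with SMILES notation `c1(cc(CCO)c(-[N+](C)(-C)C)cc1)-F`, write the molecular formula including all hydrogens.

C11H17FNO+

Heavy atoms from the SMILES: 11 C, 1 F, 1 N, 1 O.
Implicit hydrogens by atom environment:
  3 × C: 3 H each → 9
  3 × C (aromatic): 1 H each → 3
  3 × C (aromatic): no H
  2 × C: 2 H each → 4
  1 × F: no H
  1 × N (charge +1): no H
  1 × O: 1 H
  Total hydrogens = 17.
Net charge +1.
Molecular formula: C11H17FNO+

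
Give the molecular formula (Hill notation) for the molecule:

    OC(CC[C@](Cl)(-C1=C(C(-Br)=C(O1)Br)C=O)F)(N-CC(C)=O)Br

C12H12Br3ClFNO4

Heavy atoms from the SMILES: 3 Br, 12 C, 1 Cl, 1 F, 1 N, 4 O.
Implicit hydrogens by atom environment:
  4 × C (aromatic): no H
  3 × Br: no H
  3 × C: 2 H each → 6
  3 × C: no H
  2 × O: no H
  1 × C: 3 H
  1 × C: 1 H
  1 × Cl: no H
  1 × F: no H
  1 × N: 1 H
  1 × O: 1 H
  1 × O (aromatic): no H
  Total hydrogens = 12.
Molecular formula: C12H12Br3ClFNO4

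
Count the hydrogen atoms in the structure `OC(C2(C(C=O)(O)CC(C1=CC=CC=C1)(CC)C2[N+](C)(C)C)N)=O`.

Hydrogens are implicit in SMILES; fill each atom to its normal valence:
  5 × C (aromatic): 1 H each → 5
  4 × C: 3 H each → 12
  4 × C: no H
  2 × C: 2 H each → 4
  2 × C: 1 H each → 2
  2 × O: 1 H each → 2
  2 × O: no H
  1 × C (aromatic): no H
  1 × N: 2 H
  1 × N (charge +1): no H
  Total hydrogens = 27.

27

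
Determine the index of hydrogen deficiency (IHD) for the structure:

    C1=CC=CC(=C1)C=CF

Molecular formula from the SMILES: C8H7F.
DoU = (2C + 2 + N − H − X)/2 = (2·8 + 2 + 0 − 7 − 1)/2 = 10/2 = 5.
(Structurally: 1 ring(s) + 4 π bond(s) = 5.)

5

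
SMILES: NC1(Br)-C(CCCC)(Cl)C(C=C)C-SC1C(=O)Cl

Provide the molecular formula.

Heavy atoms from the SMILES: 1 Br, 12 C, 2 Cl, 1 N, 1 O, 1 S.
Implicit hydrogens by atom environment:
  5 × C: 2 H each → 10
  3 × C: 1 H each → 3
  3 × C: no H
  2 × Cl: no H
  1 × Br: no H
  1 × C: 3 H
  1 × N: 2 H
  1 × O: no H
  1 × S: no H
  Total hydrogens = 18.
Molecular formula: C12H18BrCl2NOS

C12H18BrCl2NOS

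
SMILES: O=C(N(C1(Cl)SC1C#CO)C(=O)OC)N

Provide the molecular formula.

Heavy atoms from the SMILES: 7 C, 1 Cl, 2 N, 4 O, 1 S.
Implicit hydrogens by atom environment:
  5 × C: no H
  3 × O: no H
  1 × C: 3 H
  1 × C: 1 H
  1 × Cl: no H
  1 × N: 2 H
  1 × N: no H
  1 × O: 1 H
  1 × S: no H
  Total hydrogens = 7.
Molecular formula: C7H7ClN2O4S

C7H7ClN2O4S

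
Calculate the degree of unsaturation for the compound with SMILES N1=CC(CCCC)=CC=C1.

Molecular formula from the SMILES: C9H13N.
DoU = (2C + 2 + N − H − X)/2 = (2·9 + 2 + 1 − 13 − 0)/2 = 8/2 = 4.
(Structurally: 1 ring(s) + 3 π bond(s) = 4.)

4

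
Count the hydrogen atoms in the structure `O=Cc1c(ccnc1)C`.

7

Hydrogens are implicit in SMILES; fill each atom to its normal valence:
  3 × C (aromatic): 1 H each → 3
  2 × C (aromatic): no H
  1 × C: 3 H
  1 × C: 1 H
  1 × N (aromatic): no H
  1 × O: no H
  Total hydrogens = 7.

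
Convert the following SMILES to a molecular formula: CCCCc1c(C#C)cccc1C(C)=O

C14H16O

Heavy atoms from the SMILES: 14 C, 1 O.
Implicit hydrogens by atom environment:
  3 × C: 2 H each → 6
  3 × C (aromatic): 1 H each → 3
  3 × C (aromatic): no H
  2 × C: 3 H each → 6
  2 × C: no H
  1 × C: 1 H
  1 × O: no H
  Total hydrogens = 16.
Molecular formula: C14H16O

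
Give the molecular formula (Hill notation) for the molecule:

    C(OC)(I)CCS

Heavy atoms from the SMILES: 4 C, 1 I, 1 O, 1 S.
Implicit hydrogens by atom environment:
  2 × C: 2 H each → 4
  1 × C: 3 H
  1 × C: 1 H
  1 × I: no H
  1 × O: no H
  1 × S: 1 H
  Total hydrogens = 9.
Molecular formula: C4H9IOS

C4H9IOS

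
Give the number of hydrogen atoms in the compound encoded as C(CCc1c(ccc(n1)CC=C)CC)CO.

Hydrogens are implicit in SMILES; fill each atom to its normal valence:
  7 × C: 2 H each → 14
  3 × C (aromatic): no H
  2 × C (aromatic): 1 H each → 2
  1 × C: 3 H
  1 × C: 1 H
  1 × N (aromatic): no H
  1 × O: 1 H
  Total hydrogens = 21.

21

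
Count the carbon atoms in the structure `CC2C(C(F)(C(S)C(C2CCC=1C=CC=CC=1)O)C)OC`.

17

The symbol for carbon appears 17 times in the SMILES.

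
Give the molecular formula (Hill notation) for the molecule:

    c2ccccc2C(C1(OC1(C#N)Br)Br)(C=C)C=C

Heavy atoms from the SMILES: 2 Br, 14 C, 1 N, 1 O.
Implicit hydrogens by atom environment:
  5 × C (aromatic): 1 H each → 5
  4 × C: no H
  2 × Br: no H
  2 × C: 2 H each → 4
  2 × C: 1 H each → 2
  1 × C (aromatic): no H
  1 × N: no H
  1 × O: no H
  Total hydrogens = 11.
Molecular formula: C14H11Br2NO

C14H11Br2NO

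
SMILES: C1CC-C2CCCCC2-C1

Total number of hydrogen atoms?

18

Hydrogens are implicit in SMILES; fill each atom to its normal valence:
  8 × C: 2 H each → 16
  2 × C: 1 H each → 2
  Total hydrogens = 18.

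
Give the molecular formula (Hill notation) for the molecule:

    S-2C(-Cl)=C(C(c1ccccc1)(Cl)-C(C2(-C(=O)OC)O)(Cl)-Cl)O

Heavy atoms from the SMILES: 13 C, 4 Cl, 4 O, 1 S.
Implicit hydrogens by atom environment:
  6 × C: no H
  5 × C (aromatic): 1 H each → 5
  4 × Cl: no H
  2 × O: 1 H each → 2
  2 × O: no H
  1 × C: 3 H
  1 × C (aromatic): no H
  1 × S: no H
  Total hydrogens = 10.
Molecular formula: C13H10Cl4O4S

C13H10Cl4O4S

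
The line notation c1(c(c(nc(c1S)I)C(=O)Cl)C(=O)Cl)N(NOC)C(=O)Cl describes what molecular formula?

Heavy atoms from the SMILES: 9 C, 3 Cl, 1 I, 3 N, 4 O, 1 S.
Implicit hydrogens by atom environment:
  5 × C (aromatic): no H
  4 × O: no H
  3 × C: no H
  3 × Cl: no H
  1 × C: 3 H
  1 × I: no H
  1 × N: 1 H
  1 × N (aromatic): no H
  1 × N: no H
  1 × S: 1 H
  Total hydrogens = 5.
Molecular formula: C9H5Cl3IN3O4S

C9H5Cl3IN3O4S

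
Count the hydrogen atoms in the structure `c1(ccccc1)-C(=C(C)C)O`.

Hydrogens are implicit in SMILES; fill each atom to its normal valence:
  5 × C (aromatic): 1 H each → 5
  2 × C: 3 H each → 6
  2 × C: no H
  1 × C (aromatic): no H
  1 × O: 1 H
  Total hydrogens = 12.

12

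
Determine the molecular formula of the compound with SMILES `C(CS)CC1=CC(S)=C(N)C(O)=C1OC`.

Heavy atoms from the SMILES: 10 C, 1 N, 2 O, 2 S.
Implicit hydrogens by atom environment:
  5 × C (aromatic): no H
  3 × C: 2 H each → 6
  2 × S: 1 H each → 2
  1 × C: 3 H
  1 × C (aromatic): 1 H
  1 × N: 2 H
  1 × O: 1 H
  1 × O: no H
  Total hydrogens = 15.
Molecular formula: C10H15NO2S2

C10H15NO2S2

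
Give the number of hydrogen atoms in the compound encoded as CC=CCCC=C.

12

Hydrogens are implicit in SMILES; fill each atom to its normal valence:
  3 × C: 2 H each → 6
  3 × C: 1 H each → 3
  1 × C: 3 H
  Total hydrogens = 12.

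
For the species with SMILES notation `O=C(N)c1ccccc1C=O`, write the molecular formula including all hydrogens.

Heavy atoms from the SMILES: 8 C, 1 N, 2 O.
Implicit hydrogens by atom environment:
  4 × C (aromatic): 1 H each → 4
  2 × C (aromatic): no H
  2 × O: no H
  1 × C: 1 H
  1 × C: no H
  1 × N: 2 H
  Total hydrogens = 7.
Molecular formula: C8H7NO2

C8H7NO2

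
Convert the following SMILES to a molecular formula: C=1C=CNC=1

C4H5N

Heavy atoms from the SMILES: 4 C, 1 N.
Implicit hydrogens by atom environment:
  4 × C (aromatic): 1 H each → 4
  1 × N (aromatic): 1 H
  Total hydrogens = 5.
Molecular formula: C4H5N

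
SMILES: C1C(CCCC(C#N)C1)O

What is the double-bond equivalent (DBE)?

Molecular formula from the SMILES: C8H13NO.
DoU = (2C + 2 + N − H − X)/2 = (2·8 + 2 + 1 − 13 − 0)/2 = 6/2 = 3.
(Structurally: 1 ring(s) + 2 π bond(s) = 3.)

3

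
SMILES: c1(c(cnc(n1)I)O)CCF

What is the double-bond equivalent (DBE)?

4

Molecular formula from the SMILES: C6H6FIN2O.
DoU = (2C + 2 + N − H − X)/2 = (2·6 + 2 + 2 − 6 − 2)/2 = 8/2 = 4.
(Structurally: 1 ring(s) + 3 π bond(s) = 4.)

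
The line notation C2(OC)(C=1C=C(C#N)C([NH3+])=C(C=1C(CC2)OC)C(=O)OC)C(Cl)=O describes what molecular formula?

C16H18ClN2O5+

Heavy atoms from the SMILES: 16 C, 1 Cl, 2 N, 5 O.
Implicit hydrogens by atom environment:
  5 × C (aromatic): no H
  5 × O: no H
  4 × C: no H
  3 × C: 3 H each → 9
  2 × C: 2 H each → 4
  1 × C (aromatic): 1 H
  1 × C: 1 H
  1 × Cl: no H
  1 × N (charge +1): 3 H
  1 × N: no H
  Total hydrogens = 18.
Net charge +1.
Molecular formula: C16H18ClN2O5+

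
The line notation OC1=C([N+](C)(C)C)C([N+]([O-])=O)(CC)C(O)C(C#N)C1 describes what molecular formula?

C12H20N3O4+

Heavy atoms from the SMILES: 12 C, 3 N, 4 O.
Implicit hydrogens by atom environment:
  4 × C: 3 H each → 12
  4 × C: no H
  2 × C: 2 H each → 4
  2 × C: 1 H each → 2
  2 × N (charge +1): no H
  2 × O: 1 H each → 2
  1 × N: no H
  1 × O: no H
  1 × O (charge -1): no H
  Total hydrogens = 20.
Net charge +1.
Molecular formula: C12H20N3O4+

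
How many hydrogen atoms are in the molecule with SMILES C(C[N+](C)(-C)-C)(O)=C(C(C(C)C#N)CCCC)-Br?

Hydrogens are implicit in SMILES; fill each atom to its normal valence:
  5 × C: 3 H each → 15
  4 × C: 2 H each → 8
  3 × C: no H
  2 × C: 1 H each → 2
  1 × Br: no H
  1 × N: no H
  1 × N (charge +1): no H
  1 × O: 1 H
  Total hydrogens = 26.

26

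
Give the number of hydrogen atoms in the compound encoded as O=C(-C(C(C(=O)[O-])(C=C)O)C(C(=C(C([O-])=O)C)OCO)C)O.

16

Hydrogens are implicit in SMILES; fill each atom to its normal valence:
  6 × C: no H
  4 × O: no H
  3 × C: 1 H each → 3
  3 × O: 1 H each → 3
  2 × C: 3 H each → 6
  2 × C: 2 H each → 4
  2 × O (charge -1): no H
  Total hydrogens = 16.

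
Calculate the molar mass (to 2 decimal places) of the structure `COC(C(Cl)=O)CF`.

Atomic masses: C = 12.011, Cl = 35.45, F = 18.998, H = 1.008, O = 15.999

140.54

Molecular formula: C4H6ClFO2.
M = 4×12.011 + 1×35.45 + 1×18.998 + 6×1.008 + 2×15.999 = 140.54 g/mol.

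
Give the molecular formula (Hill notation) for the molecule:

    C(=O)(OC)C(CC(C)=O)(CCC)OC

Heavy atoms from the SMILES: 10 C, 4 O.
Implicit hydrogens by atom environment:
  4 × C: 3 H each → 12
  4 × O: no H
  3 × C: 2 H each → 6
  3 × C: no H
  Total hydrogens = 18.
Molecular formula: C10H18O4

C10H18O4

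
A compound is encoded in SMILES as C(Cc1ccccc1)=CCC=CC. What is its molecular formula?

Heavy atoms from the SMILES: 13 C.
Implicit hydrogens by atom environment:
  5 × C (aromatic): 1 H each → 5
  4 × C: 1 H each → 4
  2 × C: 2 H each → 4
  1 × C: 3 H
  1 × C (aromatic): no H
  Total hydrogens = 16.
Molecular formula: C13H16

C13H16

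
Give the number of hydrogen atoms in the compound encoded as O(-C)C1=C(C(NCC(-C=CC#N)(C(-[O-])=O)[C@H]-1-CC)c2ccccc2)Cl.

Hydrogens are implicit in SMILES; fill each atom to its normal valence:
  5 × C (aromatic): 1 H each → 5
  5 × C: no H
  4 × C: 1 H each → 4
  2 × C: 3 H each → 6
  2 × C: 2 H each → 4
  2 × O: no H
  1 × C (aromatic): no H
  1 × Cl: no H
  1 × N: 1 H
  1 × N: no H
  1 × O (charge -1): no H
  Total hydrogens = 20.

20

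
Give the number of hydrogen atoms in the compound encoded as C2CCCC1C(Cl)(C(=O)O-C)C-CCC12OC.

21

Hydrogens are implicit in SMILES; fill each atom to its normal valence:
  7 × C: 2 H each → 14
  3 × C: no H
  3 × O: no H
  2 × C: 3 H each → 6
  1 × C: 1 H
  1 × Cl: no H
  Total hydrogens = 21.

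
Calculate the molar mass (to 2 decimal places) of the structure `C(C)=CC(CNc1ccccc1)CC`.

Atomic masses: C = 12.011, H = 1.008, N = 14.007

Molecular formula: C13H19N.
M = 13×12.011 + 19×1.008 + 1×14.007 = 189.30 g/mol.

189.30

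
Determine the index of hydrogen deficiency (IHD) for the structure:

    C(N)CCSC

0

Molecular formula from the SMILES: C4H11NS.
DoU = (2C + 2 + N − H − X)/2 = (2·4 + 2 + 1 − 11 − 0)/2 = 0/2 = 0.
(Structurally: 0 ring(s) + 0 π bond(s) = 0.)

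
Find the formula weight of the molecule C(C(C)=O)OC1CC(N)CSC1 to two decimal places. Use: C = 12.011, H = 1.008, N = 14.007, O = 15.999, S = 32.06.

Molecular formula: C8H15NO2S.
M = 8×12.011 + 15×1.008 + 1×14.007 + 2×15.999 + 1×32.06 = 189.27 g/mol.

189.27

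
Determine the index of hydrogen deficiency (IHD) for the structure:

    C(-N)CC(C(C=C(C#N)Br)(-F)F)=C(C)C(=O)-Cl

5

Molecular formula from the SMILES: C10H10BrClF2N2O.
DoU = (2C + 2 + N − H − X)/2 = (2·10 + 2 + 2 − 10 − 4)/2 = 10/2 = 5.
(Structurally: 0 ring(s) + 5 π bond(s) = 5.)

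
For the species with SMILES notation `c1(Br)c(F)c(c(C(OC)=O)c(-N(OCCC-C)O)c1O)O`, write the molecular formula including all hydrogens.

Heavy atoms from the SMILES: 1 Br, 12 C, 1 F, 1 N, 6 O.
Implicit hydrogens by atom environment:
  6 × C (aromatic): no H
  3 × C: 2 H each → 6
  3 × O: 1 H each → 3
  3 × O: no H
  2 × C: 3 H each → 6
  1 × Br: no H
  1 × C: no H
  1 × F: no H
  1 × N: no H
  Total hydrogens = 15.
Molecular formula: C12H15BrFNO6

C12H15BrFNO6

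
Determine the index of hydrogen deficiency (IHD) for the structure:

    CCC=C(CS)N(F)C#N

Molecular formula from the SMILES: C6H9FN2S.
DoU = (2C + 2 + N − H − X)/2 = (2·6 + 2 + 2 − 9 − 1)/2 = 6/2 = 3.
(Structurally: 0 ring(s) + 3 π bond(s) = 3.)

3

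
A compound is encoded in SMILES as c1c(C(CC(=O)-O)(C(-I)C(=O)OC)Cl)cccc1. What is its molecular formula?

Heavy atoms from the SMILES: 12 C, 1 Cl, 1 I, 4 O.
Implicit hydrogens by atom environment:
  5 × C (aromatic): 1 H each → 5
  3 × C: no H
  3 × O: no H
  1 × C: 3 H
  1 × C: 2 H
  1 × C: 1 H
  1 × C (aromatic): no H
  1 × Cl: no H
  1 × I: no H
  1 × O: 1 H
  Total hydrogens = 12.
Molecular formula: C12H12ClIO4

C12H12ClIO4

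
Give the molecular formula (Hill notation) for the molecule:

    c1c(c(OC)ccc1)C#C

Heavy atoms from the SMILES: 9 C, 1 O.
Implicit hydrogens by atom environment:
  4 × C (aromatic): 1 H each → 4
  2 × C (aromatic): no H
  1 × C: 3 H
  1 × C: 1 H
  1 × C: no H
  1 × O: no H
  Total hydrogens = 8.
Molecular formula: C9H8O

C9H8O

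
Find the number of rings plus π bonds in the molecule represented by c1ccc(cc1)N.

Molecular formula from the SMILES: C6H7N.
DoU = (2C + 2 + N − H − X)/2 = (2·6 + 2 + 1 − 7 − 0)/2 = 8/2 = 4.
(Structurally: 1 ring(s) + 3 π bond(s) = 4.)

4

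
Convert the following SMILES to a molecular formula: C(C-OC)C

C4H10O

Heavy atoms from the SMILES: 4 C, 1 O.
Implicit hydrogens by atom environment:
  2 × C: 3 H each → 6
  2 × C: 2 H each → 4
  1 × O: no H
  Total hydrogens = 10.
Molecular formula: C4H10O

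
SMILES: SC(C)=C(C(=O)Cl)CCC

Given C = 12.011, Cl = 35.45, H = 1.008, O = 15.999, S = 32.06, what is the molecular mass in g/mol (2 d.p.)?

178.67

Molecular formula: C7H11ClOS.
M = 7×12.011 + 1×35.45 + 11×1.008 + 1×15.999 + 1×32.06 = 178.67 g/mol.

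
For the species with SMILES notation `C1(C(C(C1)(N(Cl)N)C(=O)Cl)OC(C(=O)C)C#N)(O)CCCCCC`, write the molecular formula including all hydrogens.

Heavy atoms from the SMILES: 15 C, 2 Cl, 3 N, 4 O.
Implicit hydrogens by atom environment:
  6 × C: 2 H each → 12
  5 × C: no H
  3 × O: no H
  2 × C: 3 H each → 6
  2 × C: 1 H each → 2
  2 × Cl: no H
  2 × N: no H
  1 × N: 2 H
  1 × O: 1 H
  Total hydrogens = 23.
Molecular formula: C15H23Cl2N3O4

C15H23Cl2N3O4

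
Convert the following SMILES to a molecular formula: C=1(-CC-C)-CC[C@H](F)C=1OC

Heavy atoms from the SMILES: 9 C, 1 F, 1 O.
Implicit hydrogens by atom environment:
  4 × C: 2 H each → 8
  2 × C: 3 H each → 6
  2 × C: no H
  1 × C: 1 H
  1 × F: no H
  1 × O: no H
  Total hydrogens = 15.
Molecular formula: C9H15FO

C9H15FO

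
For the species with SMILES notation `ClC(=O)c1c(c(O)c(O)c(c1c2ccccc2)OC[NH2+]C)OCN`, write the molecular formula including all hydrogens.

C16H18ClN2O5+

Heavy atoms from the SMILES: 16 C, 1 Cl, 2 N, 5 O.
Implicit hydrogens by atom environment:
  7 × C (aromatic): no H
  5 × C (aromatic): 1 H each → 5
  3 × O: no H
  2 × C: 2 H each → 4
  2 × O: 1 H each → 2
  1 × C: 3 H
  1 × C: no H
  1 × Cl: no H
  1 × N: 2 H
  1 × N (charge +1): 2 H
  Total hydrogens = 18.
Net charge +1.
Molecular formula: C16H18ClN2O5+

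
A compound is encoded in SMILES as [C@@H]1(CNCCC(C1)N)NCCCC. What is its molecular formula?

Heavy atoms from the SMILES: 10 C, 3 N.
Implicit hydrogens by atom environment:
  7 × C: 2 H each → 14
  2 × C: 1 H each → 2
  2 × N: 1 H each → 2
  1 × C: 3 H
  1 × N: 2 H
  Total hydrogens = 23.
Molecular formula: C10H23N3

C10H23N3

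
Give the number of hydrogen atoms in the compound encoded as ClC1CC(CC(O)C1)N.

12

Hydrogens are implicit in SMILES; fill each atom to its normal valence:
  3 × C: 2 H each → 6
  3 × C: 1 H each → 3
  1 × Cl: no H
  1 × N: 2 H
  1 × O: 1 H
  Total hydrogens = 12.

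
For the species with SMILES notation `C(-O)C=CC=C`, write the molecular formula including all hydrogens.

Heavy atoms from the SMILES: 5 C, 1 O.
Implicit hydrogens by atom environment:
  3 × C: 1 H each → 3
  2 × C: 2 H each → 4
  1 × O: 1 H
  Total hydrogens = 8.
Molecular formula: C5H8O

C5H8O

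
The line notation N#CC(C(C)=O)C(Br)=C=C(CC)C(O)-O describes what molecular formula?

Heavy atoms from the SMILES: 1 Br, 10 C, 1 N, 3 O.
Implicit hydrogens by atom environment:
  5 × C: no H
  2 × C: 3 H each → 6
  2 × C: 1 H each → 2
  2 × O: 1 H each → 2
  1 × Br: no H
  1 × C: 2 H
  1 × N: no H
  1 × O: no H
  Total hydrogens = 12.
Molecular formula: C10H12BrNO3

C10H12BrNO3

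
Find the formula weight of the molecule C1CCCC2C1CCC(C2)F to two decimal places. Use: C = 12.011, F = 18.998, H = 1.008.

Molecular formula: C10H17F.
M = 10×12.011 + 1×18.998 + 17×1.008 = 156.24 g/mol.

156.24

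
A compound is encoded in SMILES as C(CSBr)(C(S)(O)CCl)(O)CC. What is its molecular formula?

C6H12BrClO2S2

Heavy atoms from the SMILES: 1 Br, 6 C, 1 Cl, 2 O, 2 S.
Implicit hydrogens by atom environment:
  3 × C: 2 H each → 6
  2 × C: no H
  2 × O: 1 H each → 2
  1 × Br: no H
  1 × C: 3 H
  1 × Cl: no H
  1 × S: 1 H
  1 × S: no H
  Total hydrogens = 12.
Molecular formula: C6H12BrClO2S2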